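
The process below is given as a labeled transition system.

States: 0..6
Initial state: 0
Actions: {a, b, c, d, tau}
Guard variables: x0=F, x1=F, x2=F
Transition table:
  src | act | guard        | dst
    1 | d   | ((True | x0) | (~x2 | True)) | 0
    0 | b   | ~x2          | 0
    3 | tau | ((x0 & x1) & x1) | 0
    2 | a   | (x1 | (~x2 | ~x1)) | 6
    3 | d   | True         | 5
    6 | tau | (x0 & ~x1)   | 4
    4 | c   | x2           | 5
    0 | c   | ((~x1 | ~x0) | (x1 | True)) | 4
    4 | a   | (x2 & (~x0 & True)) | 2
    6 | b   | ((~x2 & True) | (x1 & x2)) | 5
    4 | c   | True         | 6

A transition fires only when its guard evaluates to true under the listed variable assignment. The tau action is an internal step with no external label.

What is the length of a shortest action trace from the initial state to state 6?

Breadth-first toward 6:
  L0 = {0}
  L1 = {4}
  L2 = {6}
depth(6)=2, e.g. c·c

Answer: 2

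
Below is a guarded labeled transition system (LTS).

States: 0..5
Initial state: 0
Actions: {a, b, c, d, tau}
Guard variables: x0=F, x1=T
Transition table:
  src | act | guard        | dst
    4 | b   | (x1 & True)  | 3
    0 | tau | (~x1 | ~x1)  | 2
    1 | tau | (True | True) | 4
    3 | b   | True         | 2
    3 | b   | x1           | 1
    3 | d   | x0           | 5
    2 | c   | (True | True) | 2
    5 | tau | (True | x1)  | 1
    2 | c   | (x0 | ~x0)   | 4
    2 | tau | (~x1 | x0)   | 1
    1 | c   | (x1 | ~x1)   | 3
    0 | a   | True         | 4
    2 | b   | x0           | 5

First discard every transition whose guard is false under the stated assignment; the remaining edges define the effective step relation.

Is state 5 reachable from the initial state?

Guard filter leaves 9 enabled edge(s).
L0 = {0}
L1 = {4}  cumulative {0,4}
L2 = {3}  cumulative {0,3,4}
L3 = {1,2}  cumulative {0,1,2,3,4}
Reach set: {0,1,2,3,4}

Answer: UNREACHABLE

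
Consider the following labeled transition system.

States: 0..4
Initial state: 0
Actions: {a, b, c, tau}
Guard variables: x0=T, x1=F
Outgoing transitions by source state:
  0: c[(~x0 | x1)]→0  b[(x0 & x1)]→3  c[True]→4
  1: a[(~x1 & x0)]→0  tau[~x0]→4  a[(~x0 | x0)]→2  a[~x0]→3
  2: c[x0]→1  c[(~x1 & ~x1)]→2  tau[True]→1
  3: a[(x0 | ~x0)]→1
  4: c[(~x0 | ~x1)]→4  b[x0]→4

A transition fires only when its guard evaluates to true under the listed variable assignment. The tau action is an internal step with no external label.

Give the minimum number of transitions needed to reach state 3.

Breadth-first toward 3:
  L0 = {0}
  L1 = {4}
3 never appears.

Answer: UNREACHABLE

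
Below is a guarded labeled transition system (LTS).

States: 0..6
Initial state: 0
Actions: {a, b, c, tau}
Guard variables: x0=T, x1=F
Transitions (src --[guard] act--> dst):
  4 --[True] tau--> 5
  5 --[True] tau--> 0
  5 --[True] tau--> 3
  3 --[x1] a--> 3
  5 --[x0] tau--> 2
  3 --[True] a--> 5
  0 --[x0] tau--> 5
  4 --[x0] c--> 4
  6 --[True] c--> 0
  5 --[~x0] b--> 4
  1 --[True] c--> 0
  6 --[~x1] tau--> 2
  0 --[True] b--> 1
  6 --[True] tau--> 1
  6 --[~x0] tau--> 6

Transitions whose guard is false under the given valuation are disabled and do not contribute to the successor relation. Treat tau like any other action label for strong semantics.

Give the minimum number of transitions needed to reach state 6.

BFS to 6:
  depth 0: {0}
  depth 1: {1,5}
  depth 2: {2,3}
6 never appears.

Answer: UNREACHABLE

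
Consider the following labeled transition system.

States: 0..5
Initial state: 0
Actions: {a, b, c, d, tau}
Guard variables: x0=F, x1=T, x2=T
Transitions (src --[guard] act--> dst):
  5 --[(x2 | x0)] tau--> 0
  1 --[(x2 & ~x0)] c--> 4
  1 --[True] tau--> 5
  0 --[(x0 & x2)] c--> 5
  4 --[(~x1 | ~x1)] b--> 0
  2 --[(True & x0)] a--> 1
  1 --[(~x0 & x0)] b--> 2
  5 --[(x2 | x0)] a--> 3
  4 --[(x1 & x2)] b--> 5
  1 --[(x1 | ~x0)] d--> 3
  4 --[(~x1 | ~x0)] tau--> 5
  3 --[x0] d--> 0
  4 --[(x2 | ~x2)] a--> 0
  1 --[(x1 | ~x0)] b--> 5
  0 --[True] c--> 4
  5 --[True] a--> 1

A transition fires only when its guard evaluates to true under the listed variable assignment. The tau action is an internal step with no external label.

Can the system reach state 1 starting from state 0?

Guard filter leaves 11 enabled edge(s).
L0 = {0}
L1 = {4}  now seen {0,4}
L2 = {5}  now seen {0,4,5}
L3 = {1,3}  now seen {0,1,3,4,5}
Reachable = {0,1,3,4,5}
Path to 1: c·b·a

Answer: REACHABLE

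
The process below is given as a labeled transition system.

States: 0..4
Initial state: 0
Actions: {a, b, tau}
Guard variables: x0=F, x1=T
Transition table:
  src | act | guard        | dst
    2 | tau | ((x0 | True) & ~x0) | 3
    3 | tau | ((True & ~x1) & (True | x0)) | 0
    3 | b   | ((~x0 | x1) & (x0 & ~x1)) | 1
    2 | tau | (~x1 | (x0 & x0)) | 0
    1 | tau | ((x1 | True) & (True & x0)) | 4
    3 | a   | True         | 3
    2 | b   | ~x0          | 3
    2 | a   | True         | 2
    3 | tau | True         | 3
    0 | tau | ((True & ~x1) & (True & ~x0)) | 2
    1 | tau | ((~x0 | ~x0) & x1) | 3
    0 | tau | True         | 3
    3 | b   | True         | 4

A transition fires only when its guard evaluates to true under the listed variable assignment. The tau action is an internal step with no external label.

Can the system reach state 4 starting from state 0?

Answer: REACHABLE

Trace:
Guard filter leaves 8 enabled edge(s).
L0 = {0}
L1 = {3}  total {0,3}
L2 = {4}  total {0,3,4}
Reach set: {0,3,4}
witness 4: tau·b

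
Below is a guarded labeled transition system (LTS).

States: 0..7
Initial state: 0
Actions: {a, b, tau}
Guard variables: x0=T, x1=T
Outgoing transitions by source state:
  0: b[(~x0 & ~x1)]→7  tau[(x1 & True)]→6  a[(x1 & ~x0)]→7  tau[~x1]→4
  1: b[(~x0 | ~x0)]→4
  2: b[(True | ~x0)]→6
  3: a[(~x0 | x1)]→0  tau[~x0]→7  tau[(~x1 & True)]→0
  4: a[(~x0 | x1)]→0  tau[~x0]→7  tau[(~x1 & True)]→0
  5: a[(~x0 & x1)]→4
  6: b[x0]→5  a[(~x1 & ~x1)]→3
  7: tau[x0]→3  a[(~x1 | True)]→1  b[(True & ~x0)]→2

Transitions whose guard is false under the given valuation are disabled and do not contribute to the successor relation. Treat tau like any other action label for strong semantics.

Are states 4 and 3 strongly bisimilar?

Compute ~ classes (split until stable):
  round 0: {{0,1,2,3,4,5,6,7}}
  round 1: {{0},{1,5},{2,6},{3,4},{7}}
  round 2: {{0},{1,5},{2},{3,4},{6},{7}}
6 equivalence class(es) (converged in 3)
[4]={3,4}  [3]={3,4}

Answer: BISIMILAR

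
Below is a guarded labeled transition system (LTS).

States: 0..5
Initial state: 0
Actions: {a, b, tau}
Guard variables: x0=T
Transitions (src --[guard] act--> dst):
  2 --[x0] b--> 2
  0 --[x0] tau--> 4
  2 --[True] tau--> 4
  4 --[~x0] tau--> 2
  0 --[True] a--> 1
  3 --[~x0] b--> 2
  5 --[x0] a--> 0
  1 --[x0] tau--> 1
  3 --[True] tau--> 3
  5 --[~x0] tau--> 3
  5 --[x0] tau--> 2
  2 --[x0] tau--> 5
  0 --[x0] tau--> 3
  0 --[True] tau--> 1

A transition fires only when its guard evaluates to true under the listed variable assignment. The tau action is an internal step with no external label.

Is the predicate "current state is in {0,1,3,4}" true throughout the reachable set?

Inv-set: {0,1,3,4}
R = {0,1,3,4}
  0: safe
  1: safe
  3: safe
  4: safe

Answer: INVARIANT HOLDS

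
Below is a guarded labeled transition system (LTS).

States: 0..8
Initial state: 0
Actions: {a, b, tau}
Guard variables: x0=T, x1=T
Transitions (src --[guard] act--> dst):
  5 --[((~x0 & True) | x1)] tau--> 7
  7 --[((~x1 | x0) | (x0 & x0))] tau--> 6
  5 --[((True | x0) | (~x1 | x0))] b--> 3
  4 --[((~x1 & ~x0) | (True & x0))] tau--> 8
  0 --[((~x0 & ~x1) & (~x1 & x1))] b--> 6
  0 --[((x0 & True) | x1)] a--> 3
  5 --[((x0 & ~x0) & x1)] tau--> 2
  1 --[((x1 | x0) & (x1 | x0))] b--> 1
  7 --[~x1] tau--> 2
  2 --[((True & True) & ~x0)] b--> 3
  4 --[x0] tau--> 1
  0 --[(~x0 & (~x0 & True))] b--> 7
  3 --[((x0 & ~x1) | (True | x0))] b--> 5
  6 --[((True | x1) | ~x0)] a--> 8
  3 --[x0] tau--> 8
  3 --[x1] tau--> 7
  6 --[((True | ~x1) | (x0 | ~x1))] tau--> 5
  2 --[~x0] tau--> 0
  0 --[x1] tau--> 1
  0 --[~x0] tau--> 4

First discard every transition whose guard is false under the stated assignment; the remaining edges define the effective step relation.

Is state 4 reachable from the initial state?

Answer: UNREACHABLE

Analysis:
13 transition(s) survive guard evaluation.
Layer 0: {0}
Layer 1: {1,3}  cumulative {0,1,3}
Layer 2: {5,7,8}  cumulative {0,1,3,5,7,8}
Layer 3: {6}  cumulative {0,1,3,5,6,7,8}
R = {0,1,3,5,6,7,8}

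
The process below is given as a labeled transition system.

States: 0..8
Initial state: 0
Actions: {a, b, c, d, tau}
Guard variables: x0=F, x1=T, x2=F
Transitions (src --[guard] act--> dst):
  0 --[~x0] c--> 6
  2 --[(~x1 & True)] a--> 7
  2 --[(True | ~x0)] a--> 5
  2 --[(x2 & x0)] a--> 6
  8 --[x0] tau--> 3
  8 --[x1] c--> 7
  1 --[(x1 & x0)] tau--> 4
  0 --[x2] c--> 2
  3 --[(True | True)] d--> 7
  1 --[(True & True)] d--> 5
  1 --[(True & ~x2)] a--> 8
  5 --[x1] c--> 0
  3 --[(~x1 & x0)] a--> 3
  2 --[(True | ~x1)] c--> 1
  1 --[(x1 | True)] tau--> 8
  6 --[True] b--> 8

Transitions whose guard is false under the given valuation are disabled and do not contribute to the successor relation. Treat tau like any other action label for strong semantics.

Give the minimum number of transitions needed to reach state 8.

Answer: 2

Analysis:
BFS to 8:
  L0 = {0}
  L1 = {6}
  L2 = {8}
depth(8)=2, e.g. c·b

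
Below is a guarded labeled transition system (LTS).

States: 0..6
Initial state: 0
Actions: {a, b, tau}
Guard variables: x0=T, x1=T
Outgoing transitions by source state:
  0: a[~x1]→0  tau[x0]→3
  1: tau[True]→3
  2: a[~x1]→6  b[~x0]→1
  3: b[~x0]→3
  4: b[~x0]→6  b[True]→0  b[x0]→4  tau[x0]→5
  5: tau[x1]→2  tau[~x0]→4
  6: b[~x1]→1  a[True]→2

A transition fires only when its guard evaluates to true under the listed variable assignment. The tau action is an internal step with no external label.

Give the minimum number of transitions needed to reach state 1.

Breadth-first toward 1:
  Layer 0: {0}
  Layer 1: {3}
1 never appears.

Answer: UNREACHABLE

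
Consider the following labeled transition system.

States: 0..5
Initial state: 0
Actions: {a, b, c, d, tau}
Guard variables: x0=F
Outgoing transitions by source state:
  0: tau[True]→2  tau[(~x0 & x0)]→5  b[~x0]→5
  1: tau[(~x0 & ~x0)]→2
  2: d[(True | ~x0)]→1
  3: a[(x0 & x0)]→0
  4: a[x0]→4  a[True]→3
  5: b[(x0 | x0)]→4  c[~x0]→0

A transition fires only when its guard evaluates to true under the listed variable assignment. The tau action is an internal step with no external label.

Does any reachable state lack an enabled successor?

Reachable = {0,1,2,5}
  0: b→5  tau→2  [deg 2]
  1: tau→2  [deg 1]
  2: d→1  [deg 1]
  5: c→0  [deg 1]

Answer: DEADLOCK-FREE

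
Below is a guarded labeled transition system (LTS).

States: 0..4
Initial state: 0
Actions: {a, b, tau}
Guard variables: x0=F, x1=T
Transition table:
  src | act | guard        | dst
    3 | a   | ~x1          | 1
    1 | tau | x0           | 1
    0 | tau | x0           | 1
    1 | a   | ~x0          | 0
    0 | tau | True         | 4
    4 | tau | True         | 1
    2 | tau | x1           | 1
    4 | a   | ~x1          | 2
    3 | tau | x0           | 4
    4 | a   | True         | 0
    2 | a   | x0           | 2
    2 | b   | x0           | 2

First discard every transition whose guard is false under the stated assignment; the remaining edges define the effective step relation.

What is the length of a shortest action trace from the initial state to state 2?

Answer: UNREACHABLE

Analysis:
Breadth-first toward 2:
  L0 = {0}
  L1 = {4}
  L2 = {1}
2 never appears.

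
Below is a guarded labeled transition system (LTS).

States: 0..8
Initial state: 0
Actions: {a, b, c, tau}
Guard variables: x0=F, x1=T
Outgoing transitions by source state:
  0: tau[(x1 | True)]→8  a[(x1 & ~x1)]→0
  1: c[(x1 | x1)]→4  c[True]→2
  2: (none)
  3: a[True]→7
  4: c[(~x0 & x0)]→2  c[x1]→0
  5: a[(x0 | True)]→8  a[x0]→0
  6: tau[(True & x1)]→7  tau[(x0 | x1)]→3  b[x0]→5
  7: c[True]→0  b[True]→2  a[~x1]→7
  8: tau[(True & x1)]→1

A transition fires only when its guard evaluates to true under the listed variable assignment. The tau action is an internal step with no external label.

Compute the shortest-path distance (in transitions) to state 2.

Answer: 3

Analysis:
Breadth-first toward 2:
  depth 0: {0}
  depth 1: {8}
  depth 2: {1}
  depth 3: {2,4}
first hit 2 at d=3 via tau·tau·c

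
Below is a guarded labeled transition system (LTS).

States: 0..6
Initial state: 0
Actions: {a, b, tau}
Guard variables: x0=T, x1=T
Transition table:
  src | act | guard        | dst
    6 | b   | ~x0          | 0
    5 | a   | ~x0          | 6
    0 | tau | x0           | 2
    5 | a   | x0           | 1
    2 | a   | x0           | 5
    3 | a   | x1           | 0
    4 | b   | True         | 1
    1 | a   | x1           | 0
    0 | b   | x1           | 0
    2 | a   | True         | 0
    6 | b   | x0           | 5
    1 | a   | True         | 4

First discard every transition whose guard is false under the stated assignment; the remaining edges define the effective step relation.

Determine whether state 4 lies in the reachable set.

Answer: REACHABLE

Analysis:
Guard filter leaves 10 enabled edge(s).
Layer 0: {0}
Layer 1: {2}  now seen {0,2}
Layer 2: {5}  now seen {0,2,5}
Layer 3: {1}  now seen {0,1,2,5}
Layer 4: {4}  now seen {0,1,2,4,5}
Reachable = {0,1,2,4,5}
trace reaching 4: tau·a·a·a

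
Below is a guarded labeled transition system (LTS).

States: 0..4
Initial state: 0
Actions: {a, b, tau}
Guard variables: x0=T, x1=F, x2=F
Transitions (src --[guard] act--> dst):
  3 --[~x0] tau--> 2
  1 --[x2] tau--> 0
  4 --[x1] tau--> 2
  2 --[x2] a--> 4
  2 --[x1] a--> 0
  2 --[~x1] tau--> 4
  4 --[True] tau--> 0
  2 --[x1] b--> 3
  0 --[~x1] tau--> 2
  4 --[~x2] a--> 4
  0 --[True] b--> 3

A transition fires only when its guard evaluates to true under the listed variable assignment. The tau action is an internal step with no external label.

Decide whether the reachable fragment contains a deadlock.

Reachable = {0,2,3,4}
  0: b→3  tau→2  [2 out]
  2: tau→4  [1 out]
  3: ∅  [deadlock]
  4: a→4  tau→0  [2 out]
witness 3: b

Answer: DEADLOCK at state 3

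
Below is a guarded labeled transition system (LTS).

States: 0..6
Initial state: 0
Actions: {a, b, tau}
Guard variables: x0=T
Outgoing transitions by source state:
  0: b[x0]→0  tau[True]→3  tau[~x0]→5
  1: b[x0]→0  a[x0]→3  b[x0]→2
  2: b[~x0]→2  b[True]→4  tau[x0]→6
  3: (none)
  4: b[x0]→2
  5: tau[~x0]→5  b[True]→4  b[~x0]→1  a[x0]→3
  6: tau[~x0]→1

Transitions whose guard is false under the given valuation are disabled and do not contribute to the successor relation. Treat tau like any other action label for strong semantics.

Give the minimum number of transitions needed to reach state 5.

Answer: UNREACHABLE

Trace:
Breadth-first toward 5:
  L0 = {0}
  L1 = {3}
5 never appears.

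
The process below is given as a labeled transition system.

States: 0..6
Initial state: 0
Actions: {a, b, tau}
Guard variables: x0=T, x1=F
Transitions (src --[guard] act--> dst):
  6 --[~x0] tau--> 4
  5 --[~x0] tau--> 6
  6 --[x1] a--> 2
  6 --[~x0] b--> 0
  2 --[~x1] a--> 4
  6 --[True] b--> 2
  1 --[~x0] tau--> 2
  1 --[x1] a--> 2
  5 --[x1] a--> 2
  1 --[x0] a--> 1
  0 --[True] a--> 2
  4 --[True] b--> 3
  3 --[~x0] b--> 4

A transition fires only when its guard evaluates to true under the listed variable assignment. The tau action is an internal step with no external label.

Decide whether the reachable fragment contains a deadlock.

Reachable = {0,2,3,4}
  0: a→2  [1 exit(s)]
  2: a→4  [1 exit(s)]
  3: ∅  [deadlock]
  4: b→3  [1 exit(s)]
trace reaching 3: a·a·b

Answer: DEADLOCK at state 3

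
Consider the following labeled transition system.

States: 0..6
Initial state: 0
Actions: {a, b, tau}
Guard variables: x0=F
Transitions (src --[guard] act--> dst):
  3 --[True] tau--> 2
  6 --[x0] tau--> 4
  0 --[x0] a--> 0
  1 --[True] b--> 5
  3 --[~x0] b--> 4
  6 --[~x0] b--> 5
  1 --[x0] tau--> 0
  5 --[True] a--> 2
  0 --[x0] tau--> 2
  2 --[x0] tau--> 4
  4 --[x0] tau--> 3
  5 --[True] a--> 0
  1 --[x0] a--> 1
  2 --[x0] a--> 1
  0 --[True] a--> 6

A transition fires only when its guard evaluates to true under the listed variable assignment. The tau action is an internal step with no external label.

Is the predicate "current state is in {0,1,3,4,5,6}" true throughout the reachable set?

Allowed set {0,1,3,4,5,6}
Reachable = {0,2,5,6}
  0: ok
  2: outside
  5: ok
  6: ok
counterexample path to 2: a·b·a

Answer: INVARIANT VIOLATED at state 2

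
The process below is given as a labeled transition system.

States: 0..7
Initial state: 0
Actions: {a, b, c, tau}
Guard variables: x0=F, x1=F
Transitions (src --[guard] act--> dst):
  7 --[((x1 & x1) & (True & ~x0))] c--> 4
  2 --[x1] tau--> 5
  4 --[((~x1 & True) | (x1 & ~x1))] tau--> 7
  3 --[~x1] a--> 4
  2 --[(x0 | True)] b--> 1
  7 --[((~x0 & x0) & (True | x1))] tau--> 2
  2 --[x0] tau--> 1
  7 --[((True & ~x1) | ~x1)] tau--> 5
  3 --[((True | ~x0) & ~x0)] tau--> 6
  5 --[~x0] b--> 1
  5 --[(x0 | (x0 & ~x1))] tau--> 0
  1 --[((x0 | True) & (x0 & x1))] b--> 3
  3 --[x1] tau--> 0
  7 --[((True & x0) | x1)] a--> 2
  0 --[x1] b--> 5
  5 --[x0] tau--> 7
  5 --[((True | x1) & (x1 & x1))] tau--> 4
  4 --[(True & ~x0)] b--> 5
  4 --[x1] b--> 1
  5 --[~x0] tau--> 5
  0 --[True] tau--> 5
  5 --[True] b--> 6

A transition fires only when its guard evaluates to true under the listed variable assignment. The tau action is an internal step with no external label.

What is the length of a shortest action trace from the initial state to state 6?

Answer: 2

Working:
BFS to 6:
  L0 = {0}
  L1 = {5}
  L2 = {1,6}
first hit 6 at d=2 via tau·b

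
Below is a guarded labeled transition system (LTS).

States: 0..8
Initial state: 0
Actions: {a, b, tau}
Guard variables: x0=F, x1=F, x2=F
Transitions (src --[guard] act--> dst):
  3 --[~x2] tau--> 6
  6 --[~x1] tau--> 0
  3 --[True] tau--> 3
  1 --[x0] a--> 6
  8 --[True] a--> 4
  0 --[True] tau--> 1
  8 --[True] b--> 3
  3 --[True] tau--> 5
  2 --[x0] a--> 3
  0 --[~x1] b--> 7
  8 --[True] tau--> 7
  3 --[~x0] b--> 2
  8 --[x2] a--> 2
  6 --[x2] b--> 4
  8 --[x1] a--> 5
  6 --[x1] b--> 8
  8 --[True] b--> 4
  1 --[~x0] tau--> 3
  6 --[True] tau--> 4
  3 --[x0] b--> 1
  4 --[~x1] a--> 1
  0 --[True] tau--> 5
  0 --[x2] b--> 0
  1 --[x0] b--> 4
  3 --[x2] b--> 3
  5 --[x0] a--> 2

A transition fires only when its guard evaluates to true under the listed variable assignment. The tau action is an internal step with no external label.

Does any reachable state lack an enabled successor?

Answer: DEADLOCK at state 2

Analysis:
Reachable = {0,1,2,3,4,5,6,7}
  0: b→7  tau→1  tau→5  [deg 3]
  1: tau→3  [deg 1]
  2: ∅  [no exit]
  3: b→2  tau→3  tau→5  tau→6  [deg 4]
  4: a→1  [deg 1]
  5: ∅  [no exit]
  6: tau→0  tau→4  [deg 2]
  7: ∅  [no exit]
Path to 2: tau·tau·b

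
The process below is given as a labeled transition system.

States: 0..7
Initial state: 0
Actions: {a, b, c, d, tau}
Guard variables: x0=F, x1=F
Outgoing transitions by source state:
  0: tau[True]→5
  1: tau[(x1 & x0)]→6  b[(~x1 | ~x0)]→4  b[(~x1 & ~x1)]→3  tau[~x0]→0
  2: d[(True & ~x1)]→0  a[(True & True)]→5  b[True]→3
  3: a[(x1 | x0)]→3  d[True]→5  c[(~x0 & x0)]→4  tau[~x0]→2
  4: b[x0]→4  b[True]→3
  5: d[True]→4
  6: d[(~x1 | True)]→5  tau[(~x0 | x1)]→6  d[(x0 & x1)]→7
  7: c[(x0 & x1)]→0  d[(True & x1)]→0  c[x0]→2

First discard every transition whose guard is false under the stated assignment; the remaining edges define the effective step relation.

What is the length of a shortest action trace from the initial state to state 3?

Layered search for 3:
  Layer 0: {0}
  Layer 1: {5}
  Layer 2: {4}
  Layer 3: {3}
first hit 3 at d=3 via tau·d·b

Answer: 3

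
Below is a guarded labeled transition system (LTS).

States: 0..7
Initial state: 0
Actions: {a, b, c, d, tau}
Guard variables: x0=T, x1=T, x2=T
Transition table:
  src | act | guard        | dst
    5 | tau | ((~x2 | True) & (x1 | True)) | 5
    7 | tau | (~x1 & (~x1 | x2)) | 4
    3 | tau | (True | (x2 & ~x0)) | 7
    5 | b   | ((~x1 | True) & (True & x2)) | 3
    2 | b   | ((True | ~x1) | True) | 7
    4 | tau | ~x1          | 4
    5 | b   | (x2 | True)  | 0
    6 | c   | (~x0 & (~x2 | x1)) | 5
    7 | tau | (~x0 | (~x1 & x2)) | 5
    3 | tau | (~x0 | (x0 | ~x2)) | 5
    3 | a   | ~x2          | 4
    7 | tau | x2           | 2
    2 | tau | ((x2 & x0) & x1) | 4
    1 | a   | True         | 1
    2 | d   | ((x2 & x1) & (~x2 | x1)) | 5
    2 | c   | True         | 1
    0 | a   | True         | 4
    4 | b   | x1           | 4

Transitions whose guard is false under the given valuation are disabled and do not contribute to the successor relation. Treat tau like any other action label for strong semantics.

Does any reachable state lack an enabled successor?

Answer: DEADLOCK-FREE

Working:
R = {0,4}
  0: a→4  [deg 1]
  4: b→4  [deg 1]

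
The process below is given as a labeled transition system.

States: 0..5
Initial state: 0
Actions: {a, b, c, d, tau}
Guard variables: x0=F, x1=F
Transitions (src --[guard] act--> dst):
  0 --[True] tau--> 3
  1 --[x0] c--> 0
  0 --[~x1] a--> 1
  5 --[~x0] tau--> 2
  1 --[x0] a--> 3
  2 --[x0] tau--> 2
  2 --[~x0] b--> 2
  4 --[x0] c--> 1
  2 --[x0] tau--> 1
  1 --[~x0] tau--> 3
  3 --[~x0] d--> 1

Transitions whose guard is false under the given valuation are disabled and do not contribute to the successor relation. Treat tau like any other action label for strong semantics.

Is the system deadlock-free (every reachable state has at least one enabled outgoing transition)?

Reachable = {0,1,3}
  0: a→1  tau→3  [2 exit(s)]
  1: tau→3  [1 exit(s)]
  3: d→1  [1 exit(s)]

Answer: DEADLOCK-FREE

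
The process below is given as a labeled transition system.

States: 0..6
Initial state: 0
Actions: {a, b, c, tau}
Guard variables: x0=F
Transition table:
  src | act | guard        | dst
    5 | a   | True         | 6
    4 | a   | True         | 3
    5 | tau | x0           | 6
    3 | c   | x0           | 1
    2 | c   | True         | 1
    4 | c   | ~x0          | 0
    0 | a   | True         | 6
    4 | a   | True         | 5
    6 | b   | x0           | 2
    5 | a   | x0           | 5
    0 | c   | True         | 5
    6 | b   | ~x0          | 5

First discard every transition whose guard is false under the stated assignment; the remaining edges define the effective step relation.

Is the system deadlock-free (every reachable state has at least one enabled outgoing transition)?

Reach set: {0,5,6}
  0: a→6  c→5  [2 exit(s)]
  5: a→6  [1 exit(s)]
  6: b→5  [1 exit(s)]

Answer: DEADLOCK-FREE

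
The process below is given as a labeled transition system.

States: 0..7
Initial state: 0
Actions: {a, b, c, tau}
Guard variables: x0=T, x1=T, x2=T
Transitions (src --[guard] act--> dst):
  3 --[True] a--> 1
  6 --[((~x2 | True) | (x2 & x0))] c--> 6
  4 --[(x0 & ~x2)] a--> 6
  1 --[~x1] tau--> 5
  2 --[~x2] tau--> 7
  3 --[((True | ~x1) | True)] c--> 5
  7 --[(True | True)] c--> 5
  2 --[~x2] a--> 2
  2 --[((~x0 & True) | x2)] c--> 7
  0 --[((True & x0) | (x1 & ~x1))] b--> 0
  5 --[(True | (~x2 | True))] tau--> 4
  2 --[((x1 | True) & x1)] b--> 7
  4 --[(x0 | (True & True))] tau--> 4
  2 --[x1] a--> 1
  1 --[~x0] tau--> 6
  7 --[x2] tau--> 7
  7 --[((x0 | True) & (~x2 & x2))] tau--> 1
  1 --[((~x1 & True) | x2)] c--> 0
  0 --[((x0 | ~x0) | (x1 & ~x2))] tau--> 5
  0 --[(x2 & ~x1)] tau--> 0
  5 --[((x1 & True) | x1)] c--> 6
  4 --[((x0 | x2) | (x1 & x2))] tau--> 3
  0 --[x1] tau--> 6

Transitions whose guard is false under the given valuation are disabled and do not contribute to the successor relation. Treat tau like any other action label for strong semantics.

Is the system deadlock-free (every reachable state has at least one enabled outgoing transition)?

Reach set: {0,1,3,4,5,6}
  0: b→0  tau→5  tau→6  [3 out]
  1: c→0  [1 out]
  3: a→1  c→5  [2 out]
  4: tau→3  tau→4  [2 out]
  5: c→6  tau→4  [2 out]
  6: c→6  [1 out]

Answer: DEADLOCK-FREE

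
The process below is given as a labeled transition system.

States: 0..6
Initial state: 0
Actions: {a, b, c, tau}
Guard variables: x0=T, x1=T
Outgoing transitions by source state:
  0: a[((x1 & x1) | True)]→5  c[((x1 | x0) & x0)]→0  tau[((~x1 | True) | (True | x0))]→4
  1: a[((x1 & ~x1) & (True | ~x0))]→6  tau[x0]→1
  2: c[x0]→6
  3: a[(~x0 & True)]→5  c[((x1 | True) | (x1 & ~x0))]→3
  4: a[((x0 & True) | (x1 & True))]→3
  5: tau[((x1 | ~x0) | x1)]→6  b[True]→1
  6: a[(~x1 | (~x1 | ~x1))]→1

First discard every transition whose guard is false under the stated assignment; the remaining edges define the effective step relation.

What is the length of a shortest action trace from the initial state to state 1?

Answer: 2

Trace:
Breadth-first toward 1:
  L0 = {0}
  L1 = {4,5}
  L2 = {1,3,6}
depth(1)=2, e.g. a·b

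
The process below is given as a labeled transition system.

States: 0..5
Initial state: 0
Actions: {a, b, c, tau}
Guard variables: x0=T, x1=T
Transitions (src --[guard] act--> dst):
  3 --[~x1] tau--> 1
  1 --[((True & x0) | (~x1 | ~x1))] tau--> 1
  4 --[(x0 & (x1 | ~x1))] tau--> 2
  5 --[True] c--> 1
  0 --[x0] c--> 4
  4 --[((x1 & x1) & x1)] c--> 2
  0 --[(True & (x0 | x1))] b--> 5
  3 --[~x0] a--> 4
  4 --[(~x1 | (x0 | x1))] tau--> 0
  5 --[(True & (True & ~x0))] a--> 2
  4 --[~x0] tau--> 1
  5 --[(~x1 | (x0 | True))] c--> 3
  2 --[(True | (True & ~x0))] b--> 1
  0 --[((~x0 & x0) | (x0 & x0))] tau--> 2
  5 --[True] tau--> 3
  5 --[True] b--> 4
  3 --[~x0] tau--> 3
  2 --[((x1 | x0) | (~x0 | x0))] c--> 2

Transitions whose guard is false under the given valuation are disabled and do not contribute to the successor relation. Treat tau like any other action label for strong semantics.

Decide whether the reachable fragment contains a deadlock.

Answer: DEADLOCK at state 3

Trace:
Reach set: {0,1,2,3,4,5}
  0: b→5  c→4  tau→2  [3 exit(s)]
  1: tau→1  [1 exit(s)]
  2: b→1  c→2  [2 exit(s)]
  3: ∅  [no exit]
  4: c→2  tau→0  tau→2  [3 exit(s)]
  5: b→4  c→1  c→3  tau→3  [4 exit(s)]
witness 3: b·c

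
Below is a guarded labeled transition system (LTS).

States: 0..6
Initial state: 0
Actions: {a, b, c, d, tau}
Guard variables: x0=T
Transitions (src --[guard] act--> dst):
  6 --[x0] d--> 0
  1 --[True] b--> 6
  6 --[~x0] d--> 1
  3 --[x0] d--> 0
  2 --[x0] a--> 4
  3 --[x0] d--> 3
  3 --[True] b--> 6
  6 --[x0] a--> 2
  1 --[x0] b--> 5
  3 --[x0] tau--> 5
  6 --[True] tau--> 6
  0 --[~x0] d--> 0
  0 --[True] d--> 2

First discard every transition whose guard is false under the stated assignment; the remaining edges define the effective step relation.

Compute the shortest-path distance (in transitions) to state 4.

BFS to 4:
  depth 0: {0}
  depth 1: {2}
  depth 2: {4}
depth(4)=2, e.g. d·a

Answer: 2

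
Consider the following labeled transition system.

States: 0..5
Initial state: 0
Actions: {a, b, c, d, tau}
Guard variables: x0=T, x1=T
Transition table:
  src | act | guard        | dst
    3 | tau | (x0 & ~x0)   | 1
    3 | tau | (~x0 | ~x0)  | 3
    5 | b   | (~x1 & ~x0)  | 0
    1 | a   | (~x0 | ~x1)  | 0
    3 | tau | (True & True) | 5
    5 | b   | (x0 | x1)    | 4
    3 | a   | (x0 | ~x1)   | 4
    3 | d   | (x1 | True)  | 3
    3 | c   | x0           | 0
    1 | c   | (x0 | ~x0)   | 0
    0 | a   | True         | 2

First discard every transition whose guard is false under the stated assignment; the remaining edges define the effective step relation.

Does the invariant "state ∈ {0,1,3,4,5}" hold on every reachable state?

Answer: INVARIANT VIOLATED at state 2

Trace:
Inv-set: {0,1,3,4,5}
Reachable = {0,2}
  0: safe
  2: VIOLATES
witness against invariant: a → 2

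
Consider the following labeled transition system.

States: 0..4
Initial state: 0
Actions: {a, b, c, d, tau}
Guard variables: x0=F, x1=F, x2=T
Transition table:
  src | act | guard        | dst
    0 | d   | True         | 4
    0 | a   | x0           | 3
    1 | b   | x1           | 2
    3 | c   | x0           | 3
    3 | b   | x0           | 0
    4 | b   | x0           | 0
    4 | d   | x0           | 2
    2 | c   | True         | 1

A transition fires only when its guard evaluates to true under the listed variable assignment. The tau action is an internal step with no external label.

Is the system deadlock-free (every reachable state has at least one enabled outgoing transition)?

Reach set: {0,4}
  0: d→4  [1 exit(s)]
  4: ∅  [no exit]
trace reaching 4: d

Answer: DEADLOCK at state 4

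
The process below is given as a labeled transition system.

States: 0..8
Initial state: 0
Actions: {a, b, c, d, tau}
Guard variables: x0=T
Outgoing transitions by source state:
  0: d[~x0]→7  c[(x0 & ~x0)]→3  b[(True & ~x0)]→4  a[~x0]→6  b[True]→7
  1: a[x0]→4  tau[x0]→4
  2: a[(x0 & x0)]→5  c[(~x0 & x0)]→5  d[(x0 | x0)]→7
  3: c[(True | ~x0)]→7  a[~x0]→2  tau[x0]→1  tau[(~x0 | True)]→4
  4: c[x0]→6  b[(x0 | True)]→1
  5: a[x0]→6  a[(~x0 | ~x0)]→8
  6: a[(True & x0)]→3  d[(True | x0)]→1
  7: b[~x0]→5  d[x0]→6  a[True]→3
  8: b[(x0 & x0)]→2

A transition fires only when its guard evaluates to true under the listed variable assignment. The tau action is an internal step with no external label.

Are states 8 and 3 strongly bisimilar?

Compute ~ classes (split until stable):
  P[0] = {{0,1,2,3,4,5,6,7,8}}
  P[1] = {{0,8},{1},{2,6,7},{3},{4},{5}}
  P[2] = {{0,8},{1},{2},{3},{4},{5},{6},{7}}
  P[3] = {{0},{1},{2},{3},{4},{5},{6},{7},{8}}
Fixed point at round 4; 9 class(es).
[8]={8}  [3]={3}

Answer: NOT BISIMILAR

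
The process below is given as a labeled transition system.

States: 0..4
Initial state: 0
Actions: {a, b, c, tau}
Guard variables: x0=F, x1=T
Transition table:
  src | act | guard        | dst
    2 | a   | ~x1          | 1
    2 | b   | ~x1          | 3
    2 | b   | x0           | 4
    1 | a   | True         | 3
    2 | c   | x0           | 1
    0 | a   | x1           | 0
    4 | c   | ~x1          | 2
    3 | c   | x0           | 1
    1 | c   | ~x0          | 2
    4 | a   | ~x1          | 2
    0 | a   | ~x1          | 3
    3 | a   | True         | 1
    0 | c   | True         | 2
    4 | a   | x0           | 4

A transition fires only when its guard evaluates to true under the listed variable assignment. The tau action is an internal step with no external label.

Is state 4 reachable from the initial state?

After dropping false guards: 5 live edges.
L0 = {0}
L1 = {2}  now seen {0,2}
Reachable = {0,2}

Answer: UNREACHABLE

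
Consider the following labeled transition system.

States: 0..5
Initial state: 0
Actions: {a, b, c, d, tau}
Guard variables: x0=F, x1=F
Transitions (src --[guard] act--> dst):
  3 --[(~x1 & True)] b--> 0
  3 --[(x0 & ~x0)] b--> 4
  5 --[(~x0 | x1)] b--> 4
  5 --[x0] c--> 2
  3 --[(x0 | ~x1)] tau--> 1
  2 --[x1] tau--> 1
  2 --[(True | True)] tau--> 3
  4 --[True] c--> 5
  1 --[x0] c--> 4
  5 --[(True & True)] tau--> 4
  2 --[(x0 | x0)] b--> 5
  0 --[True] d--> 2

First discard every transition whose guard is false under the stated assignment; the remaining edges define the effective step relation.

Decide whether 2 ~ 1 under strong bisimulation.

Bisimulation quotient by refinement:
  P[0] = {{0,1,2,3,4,5}}
  P[1] = {{0},{1},{2},{3,5},{4}}
  P[2] = {{0},{1},{2},{3},{4},{5}}
6 equivalence class(es) (converged in 3)
class of 2: {2}; class of 1: {1}

Answer: NOT BISIMILAR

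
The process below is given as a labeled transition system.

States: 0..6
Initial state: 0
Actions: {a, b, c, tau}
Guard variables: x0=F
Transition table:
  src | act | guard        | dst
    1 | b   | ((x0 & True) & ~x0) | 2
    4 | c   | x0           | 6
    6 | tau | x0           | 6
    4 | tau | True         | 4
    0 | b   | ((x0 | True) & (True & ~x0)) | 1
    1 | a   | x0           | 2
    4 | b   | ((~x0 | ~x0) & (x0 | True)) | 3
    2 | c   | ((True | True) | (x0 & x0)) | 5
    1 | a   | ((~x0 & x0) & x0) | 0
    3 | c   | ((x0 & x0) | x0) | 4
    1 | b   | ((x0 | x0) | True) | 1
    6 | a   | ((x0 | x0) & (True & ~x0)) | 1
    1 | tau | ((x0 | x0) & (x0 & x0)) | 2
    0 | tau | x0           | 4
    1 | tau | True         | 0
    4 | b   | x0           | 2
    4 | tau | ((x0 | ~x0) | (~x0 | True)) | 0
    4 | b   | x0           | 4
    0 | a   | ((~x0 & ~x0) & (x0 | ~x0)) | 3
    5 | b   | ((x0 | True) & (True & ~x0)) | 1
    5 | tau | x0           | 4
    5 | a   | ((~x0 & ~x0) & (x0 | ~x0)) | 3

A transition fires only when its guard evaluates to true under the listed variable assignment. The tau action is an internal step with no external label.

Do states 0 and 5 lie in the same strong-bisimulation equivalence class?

Bisimulation quotient by refinement:
  P[0] = {{0,1,2,3,4,5,6}}
  P[1] = {{0,5},{1,4},{2},{3,6}}
  P[2] = {{0,5},{1},{2},{3,6},{4}}
Fixed point at round 3; 5 class(es).
class of 0: {0,5}; class of 5: {0,5}

Answer: BISIMILAR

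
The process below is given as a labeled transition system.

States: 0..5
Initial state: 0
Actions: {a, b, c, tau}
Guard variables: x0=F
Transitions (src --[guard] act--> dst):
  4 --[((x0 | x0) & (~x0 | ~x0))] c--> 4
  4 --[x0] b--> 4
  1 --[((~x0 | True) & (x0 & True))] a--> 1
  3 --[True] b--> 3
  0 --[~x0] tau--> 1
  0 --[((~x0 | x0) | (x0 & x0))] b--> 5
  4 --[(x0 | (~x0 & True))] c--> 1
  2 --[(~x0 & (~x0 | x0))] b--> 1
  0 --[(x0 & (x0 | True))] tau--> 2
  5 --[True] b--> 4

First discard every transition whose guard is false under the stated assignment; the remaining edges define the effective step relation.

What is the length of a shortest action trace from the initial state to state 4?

Answer: 2

Analysis:
Layered search for 4:
  Layer 0: {0}
  Layer 1: {1,5}
  Layer 2: {4}
first hit 4 at d=2 via b·b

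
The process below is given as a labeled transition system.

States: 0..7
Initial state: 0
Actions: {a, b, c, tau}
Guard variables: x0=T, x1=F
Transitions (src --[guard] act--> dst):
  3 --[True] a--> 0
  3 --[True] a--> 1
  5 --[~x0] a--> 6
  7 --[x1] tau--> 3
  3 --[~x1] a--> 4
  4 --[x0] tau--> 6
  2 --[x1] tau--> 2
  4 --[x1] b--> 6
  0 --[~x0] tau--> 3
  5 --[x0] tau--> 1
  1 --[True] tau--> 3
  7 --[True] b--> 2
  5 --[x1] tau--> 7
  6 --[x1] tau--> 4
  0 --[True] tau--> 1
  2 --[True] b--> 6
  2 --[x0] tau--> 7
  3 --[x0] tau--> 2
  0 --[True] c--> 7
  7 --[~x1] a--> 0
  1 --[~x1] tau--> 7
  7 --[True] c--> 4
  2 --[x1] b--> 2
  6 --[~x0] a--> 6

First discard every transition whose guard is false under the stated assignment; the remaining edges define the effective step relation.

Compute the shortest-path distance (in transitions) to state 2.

Breadth-first toward 2:
  L0 = {0}
  L1 = {1,7}
  L2 = {2,3,4}
2 enters at depth 2; path c·b

Answer: 2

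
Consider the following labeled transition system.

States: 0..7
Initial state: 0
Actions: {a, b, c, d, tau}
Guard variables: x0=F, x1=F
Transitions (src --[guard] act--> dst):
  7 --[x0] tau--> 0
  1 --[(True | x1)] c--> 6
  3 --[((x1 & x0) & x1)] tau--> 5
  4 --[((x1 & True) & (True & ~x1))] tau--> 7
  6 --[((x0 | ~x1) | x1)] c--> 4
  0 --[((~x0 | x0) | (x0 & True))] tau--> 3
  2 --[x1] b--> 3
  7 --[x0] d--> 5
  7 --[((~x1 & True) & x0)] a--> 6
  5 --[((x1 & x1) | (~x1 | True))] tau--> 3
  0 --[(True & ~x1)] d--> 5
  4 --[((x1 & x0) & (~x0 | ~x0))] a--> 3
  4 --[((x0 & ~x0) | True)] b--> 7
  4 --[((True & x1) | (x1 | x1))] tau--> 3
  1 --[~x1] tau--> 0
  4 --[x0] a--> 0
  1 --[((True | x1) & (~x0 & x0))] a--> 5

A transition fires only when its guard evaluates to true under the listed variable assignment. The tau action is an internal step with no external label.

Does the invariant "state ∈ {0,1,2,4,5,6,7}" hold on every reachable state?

Answer: INVARIANT VIOLATED at state 3

Trace:
Inv-set: {0,1,2,4,5,6,7}
R = {0,3,5}
  0: ✓
  3: VIOLATES
  5: ✓
counterexample path to 3: tau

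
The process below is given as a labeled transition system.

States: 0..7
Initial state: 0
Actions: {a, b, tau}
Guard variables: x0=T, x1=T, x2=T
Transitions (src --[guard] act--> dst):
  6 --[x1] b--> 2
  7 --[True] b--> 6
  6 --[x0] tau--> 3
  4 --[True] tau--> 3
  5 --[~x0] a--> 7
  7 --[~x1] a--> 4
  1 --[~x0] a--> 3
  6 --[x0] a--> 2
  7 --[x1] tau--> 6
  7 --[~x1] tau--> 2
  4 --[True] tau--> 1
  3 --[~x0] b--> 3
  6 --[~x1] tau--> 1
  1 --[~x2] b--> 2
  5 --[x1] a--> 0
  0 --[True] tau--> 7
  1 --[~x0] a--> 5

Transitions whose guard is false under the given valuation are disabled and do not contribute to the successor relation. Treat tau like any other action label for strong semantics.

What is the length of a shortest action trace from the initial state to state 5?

Layered search for 5:
  L0 = {0}
  L1 = {7}
  L2 = {6}
  L3 = {2,3}
5 never appears.

Answer: UNREACHABLE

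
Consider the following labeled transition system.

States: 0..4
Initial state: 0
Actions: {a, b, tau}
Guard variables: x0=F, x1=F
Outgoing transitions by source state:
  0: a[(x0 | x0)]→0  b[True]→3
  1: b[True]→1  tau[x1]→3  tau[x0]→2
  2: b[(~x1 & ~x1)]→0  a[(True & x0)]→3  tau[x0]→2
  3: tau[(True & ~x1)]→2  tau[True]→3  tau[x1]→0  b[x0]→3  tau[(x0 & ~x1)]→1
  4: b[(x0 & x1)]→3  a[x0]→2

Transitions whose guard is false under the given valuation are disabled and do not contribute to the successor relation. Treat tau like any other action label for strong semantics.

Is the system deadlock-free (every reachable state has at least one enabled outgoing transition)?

Reach set: {0,2,3}
  0: b→3  [deg 1]
  2: b→0  [deg 1]
  3: tau→2  tau→3  [deg 2]

Answer: DEADLOCK-FREE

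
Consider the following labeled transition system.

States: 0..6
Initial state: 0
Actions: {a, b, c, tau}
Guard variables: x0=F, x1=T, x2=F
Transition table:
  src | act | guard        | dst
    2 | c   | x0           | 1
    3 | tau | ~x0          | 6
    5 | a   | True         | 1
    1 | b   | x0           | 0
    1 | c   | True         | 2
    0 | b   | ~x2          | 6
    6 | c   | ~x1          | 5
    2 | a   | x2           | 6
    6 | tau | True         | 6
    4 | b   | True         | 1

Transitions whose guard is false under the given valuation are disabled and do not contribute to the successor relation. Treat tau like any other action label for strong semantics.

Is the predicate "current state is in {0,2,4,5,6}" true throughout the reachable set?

Inv-set: {0,2,4,5,6}
Reach set: {0,6}
  0: ok
  6: ok

Answer: INVARIANT HOLDS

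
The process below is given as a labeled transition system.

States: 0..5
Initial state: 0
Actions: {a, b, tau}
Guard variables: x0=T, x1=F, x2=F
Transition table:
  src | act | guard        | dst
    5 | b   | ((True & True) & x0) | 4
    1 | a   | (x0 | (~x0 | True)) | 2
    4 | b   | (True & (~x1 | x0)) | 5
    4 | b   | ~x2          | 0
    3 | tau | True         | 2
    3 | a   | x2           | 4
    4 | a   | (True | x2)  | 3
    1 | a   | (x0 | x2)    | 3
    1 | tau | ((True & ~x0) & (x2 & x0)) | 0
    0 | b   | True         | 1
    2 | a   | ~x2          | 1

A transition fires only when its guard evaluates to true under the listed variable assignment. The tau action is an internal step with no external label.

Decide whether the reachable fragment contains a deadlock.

Reach set: {0,1,2,3}
  0: b→1  [deg 1]
  1: a→2  a→3  [deg 2]
  2: a→1  [deg 1]
  3: tau→2  [deg 1]

Answer: DEADLOCK-FREE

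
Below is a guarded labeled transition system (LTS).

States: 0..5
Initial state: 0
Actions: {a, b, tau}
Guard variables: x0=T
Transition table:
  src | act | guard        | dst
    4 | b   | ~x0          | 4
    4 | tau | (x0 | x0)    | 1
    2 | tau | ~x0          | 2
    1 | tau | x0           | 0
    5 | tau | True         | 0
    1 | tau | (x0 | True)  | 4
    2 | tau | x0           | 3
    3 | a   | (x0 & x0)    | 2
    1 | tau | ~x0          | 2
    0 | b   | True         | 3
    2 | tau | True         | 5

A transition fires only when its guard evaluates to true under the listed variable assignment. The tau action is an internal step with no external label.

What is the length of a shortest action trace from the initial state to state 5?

Layered search for 5:
  Layer 0: {0}
  Layer 1: {3}
  Layer 2: {2}
  Layer 3: {5}
depth(5)=3, e.g. b·a·tau

Answer: 3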